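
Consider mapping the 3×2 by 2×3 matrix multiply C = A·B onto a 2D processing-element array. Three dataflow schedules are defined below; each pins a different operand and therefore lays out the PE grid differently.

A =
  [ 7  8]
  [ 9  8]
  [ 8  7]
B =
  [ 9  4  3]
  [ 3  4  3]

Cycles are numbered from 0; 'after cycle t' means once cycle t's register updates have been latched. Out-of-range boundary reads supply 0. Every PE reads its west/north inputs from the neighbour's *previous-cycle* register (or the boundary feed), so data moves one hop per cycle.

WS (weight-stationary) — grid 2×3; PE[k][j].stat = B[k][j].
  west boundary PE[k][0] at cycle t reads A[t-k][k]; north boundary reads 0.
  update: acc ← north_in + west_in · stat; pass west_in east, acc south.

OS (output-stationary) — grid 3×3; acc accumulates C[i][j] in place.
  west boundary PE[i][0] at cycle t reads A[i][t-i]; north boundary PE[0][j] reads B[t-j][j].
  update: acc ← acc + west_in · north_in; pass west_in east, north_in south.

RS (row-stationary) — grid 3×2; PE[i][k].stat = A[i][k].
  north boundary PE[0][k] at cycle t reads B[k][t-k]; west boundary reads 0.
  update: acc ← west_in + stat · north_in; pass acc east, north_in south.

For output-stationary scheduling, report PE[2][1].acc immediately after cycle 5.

PE[2][1].acc = 60

Tracing OS — 3×3 array, target PE[2][1]:
  [0] (1,1) acc=0 (h:0 v:0)
  [0] (2,0) acc=0 (h:0 v:0)
  [0] (2,1) acc=0 (h:0 v:0)
  [1] (1,1) acc=0 (h:0 v:0)
  [1] (2,0) acc=0 (h:0 v:0)
  [1] (2,1) acc=0 (h:0 v:0)
  [2] (1,1) acc=36 (h:9 v:4)
  [2] (2,0) acc=72 (h:8 v:9)
  [2] (2,1) acc=0 (h:0 v:0)
  [3] (1,1) acc=68 (h:8 v:4)
  [3] (2,0) acc=93 (h:7 v:3)
  [3] (2,1) acc=32 (h:8 v:4)
  [4] (1,1) acc=68 (h:0 v:0)
  [4] (2,0) acc=93 (h:0 v:0)
  [4] (2,1) acc=60 (h:7 v:4)
  [5] (1,1) acc=68 (h:0 v:0)
  [5] (2,0) acc=93 (h:0 v:0)
  [5] (2,1) acc=60 (h:0 v:0)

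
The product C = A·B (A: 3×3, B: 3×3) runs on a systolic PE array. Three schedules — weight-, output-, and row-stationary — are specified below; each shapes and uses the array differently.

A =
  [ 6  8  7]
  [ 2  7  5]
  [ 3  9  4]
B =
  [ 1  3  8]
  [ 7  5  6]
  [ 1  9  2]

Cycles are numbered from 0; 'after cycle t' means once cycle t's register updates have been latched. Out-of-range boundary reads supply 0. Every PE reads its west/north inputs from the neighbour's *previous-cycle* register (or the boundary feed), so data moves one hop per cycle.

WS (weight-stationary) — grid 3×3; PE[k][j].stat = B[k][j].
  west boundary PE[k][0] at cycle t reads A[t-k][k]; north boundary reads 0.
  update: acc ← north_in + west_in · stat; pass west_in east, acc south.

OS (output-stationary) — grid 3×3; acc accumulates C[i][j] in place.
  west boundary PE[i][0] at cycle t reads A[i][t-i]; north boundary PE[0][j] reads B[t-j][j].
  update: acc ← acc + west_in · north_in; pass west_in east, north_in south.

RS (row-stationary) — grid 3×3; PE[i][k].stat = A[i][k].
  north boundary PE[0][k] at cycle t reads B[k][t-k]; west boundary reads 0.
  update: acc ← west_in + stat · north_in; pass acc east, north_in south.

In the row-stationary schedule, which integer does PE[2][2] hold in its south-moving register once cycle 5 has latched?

register = 9

RS on a 3×3 grid — tracing PE[2][2] and its feeders:
  c0 r1c2: 0 / 0 / 0
  c0 r2c1: 0 / 0 / 0
  c0 r2c2: 0 / 0 / 0
  c1 r1c2: 0 / 0 / 0
  c1 r2c1: 0 / 0 / 0
  c1 r2c2: 0 / 0 / 0
  c2 r1c2: 0 / 0 / 0
  c2 r2c1: 0 / 0 / 0
  c2 r2c2: 0 / 0 / 0
  c3 r1c2: 56 / 56 / 1
  c3 r2c1: 66 / 66 / 7
  c3 r2c2: 0 / 0 / 0
  c4 r1c2: 86 / 86 / 9
  c4 r2c1: 54 / 54 / 5
  c4 r2c2: 70 / 70 / 1
  c5 r1c2: 68 / 68 / 2
  c5 r2c1: 78 / 78 / 6
  c5 r2c2: 90 / 90 / 9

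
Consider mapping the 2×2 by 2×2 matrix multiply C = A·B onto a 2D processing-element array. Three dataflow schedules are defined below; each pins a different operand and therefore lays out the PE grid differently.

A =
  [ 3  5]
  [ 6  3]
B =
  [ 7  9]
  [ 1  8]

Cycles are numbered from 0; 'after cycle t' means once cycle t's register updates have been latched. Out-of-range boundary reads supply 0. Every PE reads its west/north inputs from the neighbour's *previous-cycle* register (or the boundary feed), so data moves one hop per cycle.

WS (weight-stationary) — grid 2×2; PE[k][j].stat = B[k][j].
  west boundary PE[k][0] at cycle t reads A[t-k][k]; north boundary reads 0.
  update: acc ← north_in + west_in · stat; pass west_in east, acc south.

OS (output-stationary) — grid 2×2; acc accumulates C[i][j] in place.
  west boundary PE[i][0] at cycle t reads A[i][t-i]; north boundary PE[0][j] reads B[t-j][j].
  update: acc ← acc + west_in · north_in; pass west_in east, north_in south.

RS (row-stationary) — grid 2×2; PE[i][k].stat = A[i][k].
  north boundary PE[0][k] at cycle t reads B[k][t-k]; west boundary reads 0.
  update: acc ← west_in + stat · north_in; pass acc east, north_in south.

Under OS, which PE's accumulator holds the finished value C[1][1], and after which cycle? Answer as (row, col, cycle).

(row, col, cycle) = (1, 1, 3)

Under OS, C[1][1] lands at PE[1][1]:
  cycle 0: PE[1][1] → acc 0, east 0, south 0
  cycle 1: PE[1][1] → acc 0, east 0, south 0
  cycle 2: PE[1][1] → acc 54, east 6, south 9
  cycle 3: PE[1][1] → acc 78, east 3, south 8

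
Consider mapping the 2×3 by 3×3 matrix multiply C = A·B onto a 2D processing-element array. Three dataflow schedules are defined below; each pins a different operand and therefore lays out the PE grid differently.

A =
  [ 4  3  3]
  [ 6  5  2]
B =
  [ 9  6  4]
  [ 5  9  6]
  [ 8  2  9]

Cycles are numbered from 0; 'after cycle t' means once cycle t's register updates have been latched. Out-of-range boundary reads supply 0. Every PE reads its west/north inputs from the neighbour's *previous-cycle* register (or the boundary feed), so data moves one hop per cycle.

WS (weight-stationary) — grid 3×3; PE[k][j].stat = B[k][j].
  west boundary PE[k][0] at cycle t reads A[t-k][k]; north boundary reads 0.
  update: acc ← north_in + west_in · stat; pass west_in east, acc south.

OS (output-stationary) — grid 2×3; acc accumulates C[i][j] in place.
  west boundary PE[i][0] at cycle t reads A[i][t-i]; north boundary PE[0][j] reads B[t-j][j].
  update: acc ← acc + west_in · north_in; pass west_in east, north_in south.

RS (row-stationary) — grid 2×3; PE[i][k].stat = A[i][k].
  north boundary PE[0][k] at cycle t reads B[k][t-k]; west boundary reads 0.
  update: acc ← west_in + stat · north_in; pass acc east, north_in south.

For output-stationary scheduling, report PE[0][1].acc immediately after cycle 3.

OS 2×3: PE[0][1] cycle-by-cycle (with neighbour feeds):
  0: (0,0).acc=36  regs=<4,9>
  0: (0,1).acc=0  regs=<0,0>
  1: (0,0).acc=51  regs=<3,5>
  1: (0,1).acc=24  regs=<4,6>
  2: (0,0).acc=75  regs=<3,8>
  2: (0,1).acc=51  regs=<3,9>
  3: (0,0).acc=75  regs=<0,0>
  3: (0,1).acc=57  regs=<3,2>

PE[0][1].acc = 57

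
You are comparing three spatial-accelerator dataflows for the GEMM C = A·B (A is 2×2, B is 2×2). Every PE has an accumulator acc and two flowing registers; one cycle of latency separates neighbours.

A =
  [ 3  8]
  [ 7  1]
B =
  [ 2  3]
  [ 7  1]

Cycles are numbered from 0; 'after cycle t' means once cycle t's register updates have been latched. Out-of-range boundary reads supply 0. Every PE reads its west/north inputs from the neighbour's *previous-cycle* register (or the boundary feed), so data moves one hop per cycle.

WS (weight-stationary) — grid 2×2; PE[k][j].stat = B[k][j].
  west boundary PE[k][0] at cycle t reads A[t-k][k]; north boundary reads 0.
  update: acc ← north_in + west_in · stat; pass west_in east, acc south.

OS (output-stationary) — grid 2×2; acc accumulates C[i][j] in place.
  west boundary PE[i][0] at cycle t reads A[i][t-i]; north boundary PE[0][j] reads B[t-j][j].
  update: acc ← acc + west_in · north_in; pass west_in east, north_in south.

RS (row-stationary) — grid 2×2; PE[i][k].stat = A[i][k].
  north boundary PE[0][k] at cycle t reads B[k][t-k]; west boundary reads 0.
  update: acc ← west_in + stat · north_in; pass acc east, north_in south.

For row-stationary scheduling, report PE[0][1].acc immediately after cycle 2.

RS 2×2: PE[0][1] cycle-by-cycle (with neighbour feeds):
  c0 r0c0: 6 / 6 / 2
  c0 r0c1: 0 / 0 / 0
  c1 r0c0: 9 / 9 / 3
  c1 r0c1: 62 / 62 / 7
  c2 r0c0: 0 / 0 / 0
  c2 r0c1: 17 / 17 / 1

PE[0][1].acc = 17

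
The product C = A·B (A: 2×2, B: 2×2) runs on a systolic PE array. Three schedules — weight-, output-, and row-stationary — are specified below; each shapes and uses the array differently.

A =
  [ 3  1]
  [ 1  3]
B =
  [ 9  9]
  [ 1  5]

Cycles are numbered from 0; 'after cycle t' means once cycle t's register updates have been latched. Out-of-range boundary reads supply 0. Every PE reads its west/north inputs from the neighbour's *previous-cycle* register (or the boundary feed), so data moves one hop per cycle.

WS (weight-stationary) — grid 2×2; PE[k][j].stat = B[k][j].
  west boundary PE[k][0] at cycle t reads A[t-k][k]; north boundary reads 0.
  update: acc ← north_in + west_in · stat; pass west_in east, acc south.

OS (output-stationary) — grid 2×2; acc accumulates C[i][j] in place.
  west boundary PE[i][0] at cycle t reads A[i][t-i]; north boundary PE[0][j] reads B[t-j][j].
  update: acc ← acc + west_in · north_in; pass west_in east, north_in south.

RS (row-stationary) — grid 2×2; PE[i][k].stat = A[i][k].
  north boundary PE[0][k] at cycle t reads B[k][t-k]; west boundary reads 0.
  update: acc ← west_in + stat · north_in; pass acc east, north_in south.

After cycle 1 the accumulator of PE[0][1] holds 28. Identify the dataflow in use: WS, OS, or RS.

Under WS (2×2), PE[0][1]:
  cycle 0: PE[0][1] → acc 0, east 0, south 0
  cycle 1: PE[0][1] → acc 27, east 3, south 27
Under OS (2×2), PE[0][1]:
  cycle 0: PE[0][1] → acc 0, east 0, south 0
  cycle 1: PE[0][1] → acc 27, east 3, south 9
Under RS (2×2), PE[0][1]:
  cycle 0: PE[0][1] → acc 0, east 0, south 0
  cycle 1: PE[0][1] → acc 28, east 28, south 1

dataflow = RS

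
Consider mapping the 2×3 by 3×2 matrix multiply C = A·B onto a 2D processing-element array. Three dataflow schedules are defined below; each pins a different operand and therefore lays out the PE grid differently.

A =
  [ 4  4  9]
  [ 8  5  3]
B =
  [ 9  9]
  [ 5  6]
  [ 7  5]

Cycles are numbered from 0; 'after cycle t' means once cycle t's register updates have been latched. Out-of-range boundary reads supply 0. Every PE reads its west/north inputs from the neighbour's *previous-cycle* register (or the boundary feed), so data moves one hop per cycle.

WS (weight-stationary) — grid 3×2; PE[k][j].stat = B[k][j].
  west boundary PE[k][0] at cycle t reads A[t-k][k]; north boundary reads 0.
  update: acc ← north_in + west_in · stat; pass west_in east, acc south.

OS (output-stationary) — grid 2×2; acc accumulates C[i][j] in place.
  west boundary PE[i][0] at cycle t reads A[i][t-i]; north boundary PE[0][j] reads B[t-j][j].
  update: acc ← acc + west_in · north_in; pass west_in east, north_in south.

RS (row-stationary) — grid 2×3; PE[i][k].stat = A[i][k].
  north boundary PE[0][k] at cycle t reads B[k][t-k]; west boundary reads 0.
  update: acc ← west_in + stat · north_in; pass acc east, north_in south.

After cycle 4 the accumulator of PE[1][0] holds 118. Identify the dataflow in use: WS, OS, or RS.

Under WS (3×2), PE[1][0]:
  [0] (1,0) acc=0 (h:0 v:0)
  [1] (1,0) acc=56 (h:4 v:56)
  [2] (1,0) acc=97 (h:5 v:97)
  [3] (1,0) acc=0 (h:0 v:0)
  [4] (1,0) acc=0 (h:0 v:0)
Under OS (2×2), PE[1][0]:
  [0] (1,0) acc=0 (h:0 v:0)
  [1] (1,0) acc=72 (h:8 v:9)
  [2] (1,0) acc=97 (h:5 v:5)
  [3] (1,0) acc=118 (h:3 v:7)
  [4] (1,0) acc=118 (h:0 v:0)
Under RS (2×3), PE[1][0]:
  [0] (1,0) acc=0 (h:0 v:0)
  [1] (1,0) acc=72 (h:72 v:9)
  [2] (1,0) acc=72 (h:72 v:9)
  [3] (1,0) acc=0 (h:0 v:0)
  [4] (1,0) acc=0 (h:0 v:0)

dataflow = OS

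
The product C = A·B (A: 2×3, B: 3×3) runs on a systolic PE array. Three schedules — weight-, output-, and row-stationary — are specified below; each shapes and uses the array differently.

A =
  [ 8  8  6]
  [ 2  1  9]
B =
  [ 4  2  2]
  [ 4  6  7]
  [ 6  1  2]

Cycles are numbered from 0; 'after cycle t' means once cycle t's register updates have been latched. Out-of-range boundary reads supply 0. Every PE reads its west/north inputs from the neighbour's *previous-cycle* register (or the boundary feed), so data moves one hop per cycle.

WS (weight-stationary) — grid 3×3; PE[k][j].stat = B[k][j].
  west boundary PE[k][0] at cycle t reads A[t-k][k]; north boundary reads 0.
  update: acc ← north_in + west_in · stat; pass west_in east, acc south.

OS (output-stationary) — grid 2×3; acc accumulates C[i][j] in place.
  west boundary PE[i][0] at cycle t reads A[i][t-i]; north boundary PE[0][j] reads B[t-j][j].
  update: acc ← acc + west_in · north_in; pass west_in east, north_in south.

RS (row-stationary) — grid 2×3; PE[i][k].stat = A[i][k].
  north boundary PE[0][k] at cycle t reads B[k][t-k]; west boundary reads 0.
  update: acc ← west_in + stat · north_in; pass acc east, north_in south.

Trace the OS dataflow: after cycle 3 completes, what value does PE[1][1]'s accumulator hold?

OS (2×3). Following PE[1][1] plus its west/north inputs:
  [0] (0,1) acc=0 (h:0 v:0)
  [0] (1,0) acc=0 (h:0 v:0)
  [0] (1,1) acc=0 (h:0 v:0)
  [1] (0,1) acc=16 (h:8 v:2)
  [1] (1,0) acc=8 (h:2 v:4)
  [1] (1,1) acc=0 (h:0 v:0)
  [2] (0,1) acc=64 (h:8 v:6)
  [2] (1,0) acc=12 (h:1 v:4)
  [2] (1,1) acc=4 (h:2 v:2)
  [3] (0,1) acc=70 (h:6 v:1)
  [3] (1,0) acc=66 (h:9 v:6)
  [3] (1,1) acc=10 (h:1 v:6)

PE[1][1].acc = 10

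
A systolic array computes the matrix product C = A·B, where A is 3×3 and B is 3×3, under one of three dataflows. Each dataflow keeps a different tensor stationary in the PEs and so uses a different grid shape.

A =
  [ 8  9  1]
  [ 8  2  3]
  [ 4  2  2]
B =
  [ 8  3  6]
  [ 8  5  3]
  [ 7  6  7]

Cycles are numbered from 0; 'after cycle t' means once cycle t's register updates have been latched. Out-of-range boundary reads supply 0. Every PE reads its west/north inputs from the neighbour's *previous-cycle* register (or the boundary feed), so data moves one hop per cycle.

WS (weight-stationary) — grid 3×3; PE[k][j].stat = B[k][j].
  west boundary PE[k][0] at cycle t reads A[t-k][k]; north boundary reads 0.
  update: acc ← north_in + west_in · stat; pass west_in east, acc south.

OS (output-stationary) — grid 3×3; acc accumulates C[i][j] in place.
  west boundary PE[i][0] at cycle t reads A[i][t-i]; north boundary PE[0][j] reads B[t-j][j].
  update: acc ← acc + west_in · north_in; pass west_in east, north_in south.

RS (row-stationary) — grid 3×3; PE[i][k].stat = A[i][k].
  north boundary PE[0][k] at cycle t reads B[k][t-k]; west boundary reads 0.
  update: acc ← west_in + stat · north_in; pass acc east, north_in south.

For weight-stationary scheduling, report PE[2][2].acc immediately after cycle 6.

Tracing WS — 3×3 array, target PE[2][2]:
  cycle 0: PE[1][2] → acc 0, east 0, south 0
  cycle 0: PE[2][1] → acc 0, east 0, south 0
  cycle 0: PE[2][2] → acc 0, east 0, south 0
  cycle 1: PE[1][2] → acc 0, east 0, south 0
  cycle 1: PE[2][1] → acc 0, east 0, south 0
  cycle 1: PE[2][2] → acc 0, east 0, south 0
  cycle 2: PE[1][2] → acc 0, east 0, south 0
  cycle 2: PE[2][1] → acc 0, east 0, south 0
  cycle 2: PE[2][2] → acc 0, east 0, south 0
  cycle 3: PE[1][2] → acc 75, east 9, south 75
  cycle 3: PE[2][1] → acc 75, east 1, south 75
  cycle 3: PE[2][2] → acc 0, east 0, south 0
  cycle 4: PE[1][2] → acc 54, east 2, south 54
  cycle 4: PE[2][1] → acc 52, east 3, south 52
  cycle 4: PE[2][2] → acc 82, east 1, south 82
  cycle 5: PE[1][2] → acc 30, east 2, south 30
  cycle 5: PE[2][1] → acc 34, east 2, south 34
  cycle 5: PE[2][2] → acc 75, east 3, south 75
  cycle 6: PE[1][2] → acc 0, east 0, south 0
  cycle 6: PE[2][1] → acc 0, east 0, south 0
  cycle 6: PE[2][2] → acc 44, east 2, south 44

PE[2][2].acc = 44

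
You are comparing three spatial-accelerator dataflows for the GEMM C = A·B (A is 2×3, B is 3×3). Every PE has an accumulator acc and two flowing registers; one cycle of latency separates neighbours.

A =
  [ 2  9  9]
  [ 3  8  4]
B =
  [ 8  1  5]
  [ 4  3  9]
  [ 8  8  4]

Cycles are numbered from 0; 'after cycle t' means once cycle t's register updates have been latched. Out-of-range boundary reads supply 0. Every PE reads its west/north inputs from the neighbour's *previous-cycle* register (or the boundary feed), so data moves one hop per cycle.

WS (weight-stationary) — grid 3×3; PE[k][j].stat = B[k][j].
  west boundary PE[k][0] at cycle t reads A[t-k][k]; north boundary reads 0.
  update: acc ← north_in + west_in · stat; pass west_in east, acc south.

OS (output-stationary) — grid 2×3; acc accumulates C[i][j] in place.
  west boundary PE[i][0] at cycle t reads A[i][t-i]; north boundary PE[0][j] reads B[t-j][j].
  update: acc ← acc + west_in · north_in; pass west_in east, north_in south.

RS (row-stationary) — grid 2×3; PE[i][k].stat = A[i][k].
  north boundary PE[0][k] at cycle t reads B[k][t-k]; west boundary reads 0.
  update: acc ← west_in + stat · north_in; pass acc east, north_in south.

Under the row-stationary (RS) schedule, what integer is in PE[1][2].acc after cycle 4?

PE[1][2].acc = 59

RS (2×3). Following PE[1][2] plus its west/north inputs:
  0: (0,2).acc=0  regs=<0,0>
  0: (1,1).acc=0  regs=<0,0>
  0: (1,2).acc=0  regs=<0,0>
  1: (0,2).acc=0  regs=<0,0>
  1: (1,1).acc=0  regs=<0,0>
  1: (1,2).acc=0  regs=<0,0>
  2: (0,2).acc=124  regs=<124,8>
  2: (1,1).acc=56  regs=<56,4>
  2: (1,2).acc=0  regs=<0,0>
  3: (0,2).acc=101  regs=<101,8>
  3: (1,1).acc=27  regs=<27,3>
  3: (1,2).acc=88  regs=<88,8>
  4: (0,2).acc=127  regs=<127,4>
  4: (1,1).acc=87  regs=<87,9>
  4: (1,2).acc=59  regs=<59,8>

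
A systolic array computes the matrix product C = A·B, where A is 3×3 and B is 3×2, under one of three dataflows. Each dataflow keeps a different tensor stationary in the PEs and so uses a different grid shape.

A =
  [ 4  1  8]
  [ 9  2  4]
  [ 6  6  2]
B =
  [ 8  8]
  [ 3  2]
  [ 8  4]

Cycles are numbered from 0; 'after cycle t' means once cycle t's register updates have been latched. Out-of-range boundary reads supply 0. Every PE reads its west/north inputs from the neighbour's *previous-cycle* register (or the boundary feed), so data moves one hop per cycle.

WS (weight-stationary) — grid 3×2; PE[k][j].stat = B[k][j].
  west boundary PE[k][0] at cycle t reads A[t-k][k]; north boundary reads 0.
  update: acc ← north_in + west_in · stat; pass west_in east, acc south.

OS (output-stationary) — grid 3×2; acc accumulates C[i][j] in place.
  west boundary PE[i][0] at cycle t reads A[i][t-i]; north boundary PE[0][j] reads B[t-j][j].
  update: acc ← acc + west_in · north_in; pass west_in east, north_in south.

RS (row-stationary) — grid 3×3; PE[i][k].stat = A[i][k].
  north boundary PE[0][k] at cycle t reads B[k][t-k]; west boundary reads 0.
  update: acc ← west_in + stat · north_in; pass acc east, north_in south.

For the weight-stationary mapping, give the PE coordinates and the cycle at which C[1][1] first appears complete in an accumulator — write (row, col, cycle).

(row, col, cycle) = (2, 1, 4)

WS: C[1][1] accumulates in PE[2][1]:
  [0] (2,1) acc=0 (h:0 v:0)
  [1] (2,1) acc=0 (h:0 v:0)
  [2] (2,1) acc=0 (h:0 v:0)
  [3] (2,1) acc=66 (h:8 v:66)
  [4] (2,1) acc=92 (h:4 v:92)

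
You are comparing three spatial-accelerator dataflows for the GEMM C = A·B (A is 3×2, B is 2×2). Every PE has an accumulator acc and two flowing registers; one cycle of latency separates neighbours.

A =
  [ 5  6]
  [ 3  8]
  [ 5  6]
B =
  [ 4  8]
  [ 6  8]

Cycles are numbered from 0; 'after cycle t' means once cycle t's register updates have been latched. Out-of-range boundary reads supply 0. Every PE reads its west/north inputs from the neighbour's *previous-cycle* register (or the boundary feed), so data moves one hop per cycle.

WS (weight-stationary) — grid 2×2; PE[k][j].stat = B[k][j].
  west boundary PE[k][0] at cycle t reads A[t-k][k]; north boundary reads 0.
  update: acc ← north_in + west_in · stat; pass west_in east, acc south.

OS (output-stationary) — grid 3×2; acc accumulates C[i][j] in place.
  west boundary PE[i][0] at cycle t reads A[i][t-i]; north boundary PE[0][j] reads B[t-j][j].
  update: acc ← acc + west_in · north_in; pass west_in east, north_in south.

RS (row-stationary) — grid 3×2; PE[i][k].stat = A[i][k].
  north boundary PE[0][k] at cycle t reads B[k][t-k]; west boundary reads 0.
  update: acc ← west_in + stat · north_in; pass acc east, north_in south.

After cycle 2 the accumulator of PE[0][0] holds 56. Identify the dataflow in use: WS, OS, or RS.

dataflow = OS

WS [2×2] PE[0][0] across cycles:
  t=0 PE[0][0]: acc=20 h=5 v=20
  t=1 PE[0][0]: acc=12 h=3 v=12
  t=2 PE[0][0]: acc=20 h=5 v=20
OS [3×2] PE[0][0] across cycles:
  t=0 PE[0][0]: acc=20 h=5 v=4
  t=1 PE[0][0]: acc=56 h=6 v=6
  t=2 PE[0][0]: acc=56 h=0 v=0
RS [3×2] PE[0][0] across cycles:
  t=0 PE[0][0]: acc=20 h=20 v=4
  t=1 PE[0][0]: acc=40 h=40 v=8
  t=2 PE[0][0]: acc=0 h=0 v=0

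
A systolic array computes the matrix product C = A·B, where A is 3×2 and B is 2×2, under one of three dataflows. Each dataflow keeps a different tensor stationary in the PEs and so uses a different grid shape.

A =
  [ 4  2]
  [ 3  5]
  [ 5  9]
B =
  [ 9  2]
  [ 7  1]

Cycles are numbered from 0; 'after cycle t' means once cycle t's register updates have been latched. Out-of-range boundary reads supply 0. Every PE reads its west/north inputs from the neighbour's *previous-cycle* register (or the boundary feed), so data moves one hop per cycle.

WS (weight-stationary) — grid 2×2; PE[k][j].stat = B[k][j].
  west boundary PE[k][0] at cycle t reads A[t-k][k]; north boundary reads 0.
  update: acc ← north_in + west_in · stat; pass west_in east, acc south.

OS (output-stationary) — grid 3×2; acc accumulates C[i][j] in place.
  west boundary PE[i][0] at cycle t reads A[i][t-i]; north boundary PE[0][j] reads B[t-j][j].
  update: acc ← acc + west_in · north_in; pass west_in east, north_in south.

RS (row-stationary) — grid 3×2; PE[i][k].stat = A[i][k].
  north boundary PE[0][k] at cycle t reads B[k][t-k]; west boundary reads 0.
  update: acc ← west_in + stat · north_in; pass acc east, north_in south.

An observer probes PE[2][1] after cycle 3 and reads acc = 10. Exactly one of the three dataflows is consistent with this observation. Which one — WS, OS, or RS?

WS (2×2): PE[2][1] does not exist.
OS (3×2 grid), PE[2][1]:
  c0 r2c1: 0 / 0 / 0
  c1 r2c1: 0 / 0 / 0
  c2 r2c1: 0 / 0 / 0
  c3 r2c1: 10 / 5 / 2
RS (3×2 grid), PE[2][1]:
  c0 r2c1: 0 / 0 / 0
  c1 r2c1: 0 / 0 / 0
  c2 r2c1: 0 / 0 / 0
  c3 r2c1: 108 / 108 / 7

dataflow = OS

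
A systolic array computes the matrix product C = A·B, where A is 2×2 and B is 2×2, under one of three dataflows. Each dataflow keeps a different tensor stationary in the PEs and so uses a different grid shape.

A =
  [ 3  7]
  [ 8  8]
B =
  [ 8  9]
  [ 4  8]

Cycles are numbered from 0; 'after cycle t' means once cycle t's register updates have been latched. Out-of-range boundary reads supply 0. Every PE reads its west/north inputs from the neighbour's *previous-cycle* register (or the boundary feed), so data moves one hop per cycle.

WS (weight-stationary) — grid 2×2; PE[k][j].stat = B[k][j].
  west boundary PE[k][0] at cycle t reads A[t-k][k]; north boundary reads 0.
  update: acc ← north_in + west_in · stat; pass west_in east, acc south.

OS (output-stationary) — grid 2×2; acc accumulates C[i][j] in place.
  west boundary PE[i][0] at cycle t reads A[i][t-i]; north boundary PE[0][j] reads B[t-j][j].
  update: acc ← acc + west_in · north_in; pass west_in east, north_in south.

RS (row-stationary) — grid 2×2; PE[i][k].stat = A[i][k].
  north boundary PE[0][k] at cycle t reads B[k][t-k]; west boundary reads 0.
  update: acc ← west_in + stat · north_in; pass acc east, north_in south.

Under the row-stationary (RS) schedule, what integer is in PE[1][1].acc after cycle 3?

PE[1][1].acc = 136

RS (2×2). Following PE[1][1] plus its west/north inputs:
  c0 r0c1: 0 / 0 / 0
  c0 r1c0: 0 / 0 / 0
  c0 r1c1: 0 / 0 / 0
  c1 r0c1: 52 / 52 / 4
  c1 r1c0: 64 / 64 / 8
  c1 r1c1: 0 / 0 / 0
  c2 r0c1: 83 / 83 / 8
  c2 r1c0: 72 / 72 / 9
  c2 r1c1: 96 / 96 / 4
  c3 r0c1: 0 / 0 / 0
  c3 r1c0: 0 / 0 / 0
  c3 r1c1: 136 / 136 / 8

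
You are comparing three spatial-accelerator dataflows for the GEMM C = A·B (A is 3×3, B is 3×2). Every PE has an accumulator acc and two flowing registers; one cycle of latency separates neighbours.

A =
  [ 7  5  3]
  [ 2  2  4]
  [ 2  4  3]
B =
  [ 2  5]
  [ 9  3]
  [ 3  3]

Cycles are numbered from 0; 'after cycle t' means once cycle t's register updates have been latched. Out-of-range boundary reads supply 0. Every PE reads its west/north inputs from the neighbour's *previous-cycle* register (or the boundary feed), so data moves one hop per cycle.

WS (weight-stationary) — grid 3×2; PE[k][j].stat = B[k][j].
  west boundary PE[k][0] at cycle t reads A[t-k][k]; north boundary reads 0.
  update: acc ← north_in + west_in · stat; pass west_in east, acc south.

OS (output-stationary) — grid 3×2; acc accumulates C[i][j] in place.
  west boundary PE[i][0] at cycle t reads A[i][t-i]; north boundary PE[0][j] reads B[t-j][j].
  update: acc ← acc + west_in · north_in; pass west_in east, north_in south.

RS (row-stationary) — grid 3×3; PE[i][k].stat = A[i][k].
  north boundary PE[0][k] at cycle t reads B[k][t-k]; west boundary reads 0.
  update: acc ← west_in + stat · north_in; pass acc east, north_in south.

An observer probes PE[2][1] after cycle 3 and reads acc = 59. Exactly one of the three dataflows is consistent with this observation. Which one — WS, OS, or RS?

dataflow = WS

WS (3×2 grid), PE[2][1]:
  step 0 · PE2,1: acc=0; fwd→0 fwd↓0
  step 1 · PE2,1: acc=0; fwd→0 fwd↓0
  step 2 · PE2,1: acc=0; fwd→0 fwd↓0
  step 3 · PE2,1: acc=59; fwd→3 fwd↓59
OS (3×2 grid), PE[2][1]:
  step 0 · PE2,1: acc=0; fwd→0 fwd↓0
  step 1 · PE2,1: acc=0; fwd→0 fwd↓0
  step 2 · PE2,1: acc=0; fwd→0 fwd↓0
  step 3 · PE2,1: acc=10; fwd→2 fwd↓5
RS (3×3 grid), PE[2][1]:
  step 0 · PE2,1: acc=0; fwd→0 fwd↓0
  step 1 · PE2,1: acc=0; fwd→0 fwd↓0
  step 2 · PE2,1: acc=0; fwd→0 fwd↓0
  step 3 · PE2,1: acc=40; fwd→40 fwd↓9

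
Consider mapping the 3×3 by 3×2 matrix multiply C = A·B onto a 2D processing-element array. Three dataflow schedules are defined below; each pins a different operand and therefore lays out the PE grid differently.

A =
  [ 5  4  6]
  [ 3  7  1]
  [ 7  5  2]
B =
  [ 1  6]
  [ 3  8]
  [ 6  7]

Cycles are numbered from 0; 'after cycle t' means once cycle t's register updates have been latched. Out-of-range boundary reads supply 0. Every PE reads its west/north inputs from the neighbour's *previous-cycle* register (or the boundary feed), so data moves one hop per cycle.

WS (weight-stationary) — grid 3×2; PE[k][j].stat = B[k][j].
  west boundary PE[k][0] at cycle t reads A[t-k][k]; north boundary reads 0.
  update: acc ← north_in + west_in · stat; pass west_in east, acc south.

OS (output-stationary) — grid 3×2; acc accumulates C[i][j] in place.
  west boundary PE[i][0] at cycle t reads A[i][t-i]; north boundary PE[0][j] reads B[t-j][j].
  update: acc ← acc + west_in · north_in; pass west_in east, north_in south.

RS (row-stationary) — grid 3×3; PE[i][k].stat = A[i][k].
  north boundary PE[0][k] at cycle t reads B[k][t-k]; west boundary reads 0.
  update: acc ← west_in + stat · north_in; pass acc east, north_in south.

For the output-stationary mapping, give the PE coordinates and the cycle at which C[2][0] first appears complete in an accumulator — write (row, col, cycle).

OS: C[2][0] accumulates in PE[2][0]:
  0: (2,0).acc=0  regs=<0,0>
  1: (2,0).acc=0  regs=<0,0>
  2: (2,0).acc=7  regs=<7,1>
  3: (2,0).acc=22  regs=<5,3>
  4: (2,0).acc=34  regs=<2,6>

(row, col, cycle) = (2, 0, 4)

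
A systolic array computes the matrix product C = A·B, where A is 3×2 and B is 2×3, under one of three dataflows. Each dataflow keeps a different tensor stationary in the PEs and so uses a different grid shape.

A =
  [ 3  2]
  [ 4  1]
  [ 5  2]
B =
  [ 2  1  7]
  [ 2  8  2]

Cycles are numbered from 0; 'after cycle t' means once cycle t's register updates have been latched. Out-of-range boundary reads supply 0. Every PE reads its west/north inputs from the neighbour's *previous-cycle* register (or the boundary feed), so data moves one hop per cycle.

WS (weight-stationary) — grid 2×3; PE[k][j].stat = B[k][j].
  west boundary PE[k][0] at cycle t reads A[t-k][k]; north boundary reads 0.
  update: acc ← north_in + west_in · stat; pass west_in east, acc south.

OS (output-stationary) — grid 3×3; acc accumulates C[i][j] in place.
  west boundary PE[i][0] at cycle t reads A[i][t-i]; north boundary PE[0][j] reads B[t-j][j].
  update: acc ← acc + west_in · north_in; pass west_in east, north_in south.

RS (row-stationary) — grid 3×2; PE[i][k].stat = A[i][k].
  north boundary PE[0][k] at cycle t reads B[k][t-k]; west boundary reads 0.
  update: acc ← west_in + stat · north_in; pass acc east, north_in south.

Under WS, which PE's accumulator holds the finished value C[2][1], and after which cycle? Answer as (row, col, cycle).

WS: C[2][1] accumulates in PE[1][1]:
  t=0 PE[1][1]: acc=0 h=0 v=0
  t=1 PE[1][1]: acc=0 h=0 v=0
  t=2 PE[1][1]: acc=19 h=2 v=19
  t=3 PE[1][1]: acc=12 h=1 v=12
  t=4 PE[1][1]: acc=21 h=2 v=21

(row, col, cycle) = (1, 1, 4)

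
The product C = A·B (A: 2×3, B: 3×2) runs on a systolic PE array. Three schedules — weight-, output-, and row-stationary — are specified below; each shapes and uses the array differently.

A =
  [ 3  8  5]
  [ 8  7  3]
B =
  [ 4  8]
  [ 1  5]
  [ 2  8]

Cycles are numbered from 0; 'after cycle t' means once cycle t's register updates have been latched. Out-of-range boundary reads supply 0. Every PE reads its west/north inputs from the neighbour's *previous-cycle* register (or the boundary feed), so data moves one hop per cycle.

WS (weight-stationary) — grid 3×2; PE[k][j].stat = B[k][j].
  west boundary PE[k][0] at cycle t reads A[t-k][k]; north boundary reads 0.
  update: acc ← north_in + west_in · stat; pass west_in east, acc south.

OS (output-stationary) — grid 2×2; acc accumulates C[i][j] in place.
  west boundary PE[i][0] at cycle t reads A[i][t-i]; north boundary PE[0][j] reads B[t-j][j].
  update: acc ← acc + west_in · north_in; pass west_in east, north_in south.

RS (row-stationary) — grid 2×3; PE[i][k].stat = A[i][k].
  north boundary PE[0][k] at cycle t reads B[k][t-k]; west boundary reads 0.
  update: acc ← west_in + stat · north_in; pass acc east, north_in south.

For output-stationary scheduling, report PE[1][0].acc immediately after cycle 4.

OS on a 2×2 grid — tracing PE[1][0] and its feeders:
  cycle 0: PE[0][0] → acc 12, east 3, south 4
  cycle 0: PE[1][0] → acc 0, east 0, south 0
  cycle 1: PE[0][0] → acc 20, east 8, south 1
  cycle 1: PE[1][0] → acc 32, east 8, south 4
  cycle 2: PE[0][0] → acc 30, east 5, south 2
  cycle 2: PE[1][0] → acc 39, east 7, south 1
  cycle 3: PE[0][0] → acc 30, east 0, south 0
  cycle 3: PE[1][0] → acc 45, east 3, south 2
  cycle 4: PE[0][0] → acc 30, east 0, south 0
  cycle 4: PE[1][0] → acc 45, east 0, south 0

PE[1][0].acc = 45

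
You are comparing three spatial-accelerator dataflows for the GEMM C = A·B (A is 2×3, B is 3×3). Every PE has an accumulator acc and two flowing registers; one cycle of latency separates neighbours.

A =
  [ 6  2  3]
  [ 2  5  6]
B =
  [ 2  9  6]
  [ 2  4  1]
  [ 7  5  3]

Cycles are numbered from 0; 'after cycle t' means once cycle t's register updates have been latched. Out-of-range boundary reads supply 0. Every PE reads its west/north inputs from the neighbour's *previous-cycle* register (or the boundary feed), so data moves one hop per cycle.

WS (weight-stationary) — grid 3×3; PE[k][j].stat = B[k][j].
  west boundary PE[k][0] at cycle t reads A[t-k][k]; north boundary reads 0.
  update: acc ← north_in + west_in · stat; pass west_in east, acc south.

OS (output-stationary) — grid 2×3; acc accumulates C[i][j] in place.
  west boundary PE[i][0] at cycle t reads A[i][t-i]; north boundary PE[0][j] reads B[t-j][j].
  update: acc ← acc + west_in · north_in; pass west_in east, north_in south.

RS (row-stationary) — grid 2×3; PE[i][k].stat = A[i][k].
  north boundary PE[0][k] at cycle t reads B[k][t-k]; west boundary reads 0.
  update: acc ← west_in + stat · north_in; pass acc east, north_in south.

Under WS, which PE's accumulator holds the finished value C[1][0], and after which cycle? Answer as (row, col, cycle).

(row, col, cycle) = (2, 0, 3)

WS: C[1][0] accumulates in PE[2][0]:
  after 0 — PE[2][0] acc=0, pass-E 0, pass-S 0
  after 1 — PE[2][0] acc=0, pass-E 0, pass-S 0
  after 2 — PE[2][0] acc=37, pass-E 3, pass-S 37
  after 3 — PE[2][0] acc=56, pass-E 6, pass-S 56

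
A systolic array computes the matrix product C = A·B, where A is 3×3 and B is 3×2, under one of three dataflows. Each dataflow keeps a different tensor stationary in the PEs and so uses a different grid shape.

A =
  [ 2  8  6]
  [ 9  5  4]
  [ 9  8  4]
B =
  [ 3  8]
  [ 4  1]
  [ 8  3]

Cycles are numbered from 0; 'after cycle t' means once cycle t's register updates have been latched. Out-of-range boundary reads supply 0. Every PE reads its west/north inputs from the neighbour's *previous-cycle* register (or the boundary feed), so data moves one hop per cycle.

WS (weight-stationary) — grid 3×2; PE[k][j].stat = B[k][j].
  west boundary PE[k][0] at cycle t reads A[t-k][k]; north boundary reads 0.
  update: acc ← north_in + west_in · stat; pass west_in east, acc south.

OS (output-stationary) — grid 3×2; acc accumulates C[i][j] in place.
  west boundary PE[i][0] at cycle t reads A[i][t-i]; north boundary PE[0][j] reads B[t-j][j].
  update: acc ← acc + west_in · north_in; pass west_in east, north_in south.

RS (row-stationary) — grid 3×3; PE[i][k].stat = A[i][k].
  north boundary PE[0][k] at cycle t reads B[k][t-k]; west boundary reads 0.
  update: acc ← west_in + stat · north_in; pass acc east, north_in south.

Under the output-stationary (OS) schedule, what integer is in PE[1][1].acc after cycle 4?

PE[1][1].acc = 89

OS on a 3×2 grid — tracing PE[1][1] and its feeders:
  0: (0,1).acc=0  regs=<0,0>
  0: (1,0).acc=0  regs=<0,0>
  0: (1,1).acc=0  regs=<0,0>
  1: (0,1).acc=16  regs=<2,8>
  1: (1,0).acc=27  regs=<9,3>
  1: (1,1).acc=0  regs=<0,0>
  2: (0,1).acc=24  regs=<8,1>
  2: (1,0).acc=47  regs=<5,4>
  2: (1,1).acc=72  regs=<9,8>
  3: (0,1).acc=42  regs=<6,3>
  3: (1,0).acc=79  regs=<4,8>
  3: (1,1).acc=77  regs=<5,1>
  4: (0,1).acc=42  regs=<0,0>
  4: (1,0).acc=79  regs=<0,0>
  4: (1,1).acc=89  regs=<4,3>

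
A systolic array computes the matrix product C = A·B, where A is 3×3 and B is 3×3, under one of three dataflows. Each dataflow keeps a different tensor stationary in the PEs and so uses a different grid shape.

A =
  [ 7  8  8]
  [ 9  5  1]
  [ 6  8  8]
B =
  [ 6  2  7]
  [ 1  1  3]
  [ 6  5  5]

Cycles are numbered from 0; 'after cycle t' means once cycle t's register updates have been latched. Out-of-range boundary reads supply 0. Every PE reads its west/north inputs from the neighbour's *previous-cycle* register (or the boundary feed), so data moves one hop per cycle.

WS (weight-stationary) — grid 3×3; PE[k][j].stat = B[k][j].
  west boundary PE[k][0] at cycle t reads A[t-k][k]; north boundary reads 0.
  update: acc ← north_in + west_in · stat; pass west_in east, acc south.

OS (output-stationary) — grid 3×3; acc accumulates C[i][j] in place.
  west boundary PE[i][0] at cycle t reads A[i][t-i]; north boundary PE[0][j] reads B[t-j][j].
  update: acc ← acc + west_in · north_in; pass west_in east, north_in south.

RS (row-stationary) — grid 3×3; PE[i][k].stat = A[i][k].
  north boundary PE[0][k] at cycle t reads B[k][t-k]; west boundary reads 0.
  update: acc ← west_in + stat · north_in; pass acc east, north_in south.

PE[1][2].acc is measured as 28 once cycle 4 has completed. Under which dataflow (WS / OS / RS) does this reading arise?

dataflow = RS

Under WS (3×3), PE[1][2]:
  step 0 · PE1,2: acc=0; fwd→0 fwd↓0
  step 1 · PE1,2: acc=0; fwd→0 fwd↓0
  step 2 · PE1,2: acc=0; fwd→0 fwd↓0
  step 3 · PE1,2: acc=73; fwd→8 fwd↓73
  step 4 · PE1,2: acc=78; fwd→5 fwd↓78
Under OS (3×3), PE[1][2]:
  step 0 · PE1,2: acc=0; fwd→0 fwd↓0
  step 1 · PE1,2: acc=0; fwd→0 fwd↓0
  step 2 · PE1,2: acc=0; fwd→0 fwd↓0
  step 3 · PE1,2: acc=63; fwd→9 fwd↓7
  step 4 · PE1,2: acc=78; fwd→5 fwd↓3
Under RS (3×3), PE[1][2]:
  step 0 · PE1,2: acc=0; fwd→0 fwd↓0
  step 1 · PE1,2: acc=0; fwd→0 fwd↓0
  step 2 · PE1,2: acc=0; fwd→0 fwd↓0
  step 3 · PE1,2: acc=65; fwd→65 fwd↓6
  step 4 · PE1,2: acc=28; fwd→28 fwd↓5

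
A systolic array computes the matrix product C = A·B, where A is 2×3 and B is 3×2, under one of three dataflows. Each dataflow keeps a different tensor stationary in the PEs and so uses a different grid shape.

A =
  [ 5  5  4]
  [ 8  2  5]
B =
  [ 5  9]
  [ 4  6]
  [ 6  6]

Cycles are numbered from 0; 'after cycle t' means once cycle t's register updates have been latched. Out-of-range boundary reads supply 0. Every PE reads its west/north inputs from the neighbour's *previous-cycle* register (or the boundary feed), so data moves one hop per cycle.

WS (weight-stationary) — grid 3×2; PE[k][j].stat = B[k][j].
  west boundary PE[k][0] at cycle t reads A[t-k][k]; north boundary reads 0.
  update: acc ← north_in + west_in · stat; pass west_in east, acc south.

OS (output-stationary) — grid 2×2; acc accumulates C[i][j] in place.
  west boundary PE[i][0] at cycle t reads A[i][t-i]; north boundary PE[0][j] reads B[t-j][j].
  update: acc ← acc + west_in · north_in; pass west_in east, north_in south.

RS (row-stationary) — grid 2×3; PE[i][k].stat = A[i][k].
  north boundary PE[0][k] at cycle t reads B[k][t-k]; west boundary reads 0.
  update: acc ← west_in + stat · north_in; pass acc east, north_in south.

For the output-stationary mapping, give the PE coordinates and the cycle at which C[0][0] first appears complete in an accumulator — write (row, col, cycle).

(row, col, cycle) = (0, 0, 2)

OS — PE[0][0] is where C[0][0] collects:
  step 0 · PE0,0: acc=25; fwd→5 fwd↓5
  step 1 · PE0,0: acc=45; fwd→5 fwd↓4
  step 2 · PE0,0: acc=69; fwd→4 fwd↓6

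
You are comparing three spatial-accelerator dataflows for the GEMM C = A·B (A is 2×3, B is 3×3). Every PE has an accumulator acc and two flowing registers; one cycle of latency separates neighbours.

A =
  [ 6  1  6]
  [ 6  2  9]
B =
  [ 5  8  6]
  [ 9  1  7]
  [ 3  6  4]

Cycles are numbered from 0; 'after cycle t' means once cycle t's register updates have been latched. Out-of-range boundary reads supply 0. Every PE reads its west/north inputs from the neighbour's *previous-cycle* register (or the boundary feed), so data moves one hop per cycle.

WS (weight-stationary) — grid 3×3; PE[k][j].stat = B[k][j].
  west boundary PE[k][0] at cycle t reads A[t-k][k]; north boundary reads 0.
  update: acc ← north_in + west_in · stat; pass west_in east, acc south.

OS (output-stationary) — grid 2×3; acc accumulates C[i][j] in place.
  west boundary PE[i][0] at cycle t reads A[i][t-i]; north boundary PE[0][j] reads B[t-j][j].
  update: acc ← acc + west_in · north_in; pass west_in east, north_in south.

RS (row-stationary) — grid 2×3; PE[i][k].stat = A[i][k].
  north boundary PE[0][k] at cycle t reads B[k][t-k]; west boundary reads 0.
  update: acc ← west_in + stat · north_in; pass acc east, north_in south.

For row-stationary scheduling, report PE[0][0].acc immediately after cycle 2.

PE[0][0].acc = 36

RS 2×3: PE[0][0] cycle-by-cycle (with neighbour feeds):
  cycle 0: PE[0][0] → acc 30, east 30, south 5
  cycle 1: PE[0][0] → acc 48, east 48, south 8
  cycle 2: PE[0][0] → acc 36, east 36, south 6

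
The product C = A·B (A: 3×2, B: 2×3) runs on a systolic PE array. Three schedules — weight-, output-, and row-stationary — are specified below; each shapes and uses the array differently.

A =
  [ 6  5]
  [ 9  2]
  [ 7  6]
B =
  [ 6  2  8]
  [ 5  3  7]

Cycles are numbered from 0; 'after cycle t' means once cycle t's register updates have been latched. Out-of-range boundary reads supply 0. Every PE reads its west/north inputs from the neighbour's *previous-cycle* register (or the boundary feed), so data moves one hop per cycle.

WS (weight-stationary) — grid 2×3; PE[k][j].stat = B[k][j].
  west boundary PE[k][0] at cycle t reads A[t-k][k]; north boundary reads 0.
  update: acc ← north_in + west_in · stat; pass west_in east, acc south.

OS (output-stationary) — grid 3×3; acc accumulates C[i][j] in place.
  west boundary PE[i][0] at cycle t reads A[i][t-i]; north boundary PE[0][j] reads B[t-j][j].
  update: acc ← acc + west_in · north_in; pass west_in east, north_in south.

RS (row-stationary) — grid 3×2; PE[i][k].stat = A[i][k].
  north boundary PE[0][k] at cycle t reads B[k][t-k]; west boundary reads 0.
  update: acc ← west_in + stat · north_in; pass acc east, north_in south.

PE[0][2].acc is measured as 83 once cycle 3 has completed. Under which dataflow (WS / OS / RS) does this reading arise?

Under WS (2×3), PE[0][2]:
  c0 r0c2: 0 / 0 / 0
  c1 r0c2: 0 / 0 / 0
  c2 r0c2: 48 / 6 / 48
  c3 r0c2: 72 / 9 / 72
Under OS (3×3), PE[0][2]:
  c0 r0c2: 0 / 0 / 0
  c1 r0c2: 0 / 0 / 0
  c2 r0c2: 48 / 6 / 8
  c3 r0c2: 83 / 5 / 7
RS (3×2): PE[0][2] does not exist.

dataflow = OS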